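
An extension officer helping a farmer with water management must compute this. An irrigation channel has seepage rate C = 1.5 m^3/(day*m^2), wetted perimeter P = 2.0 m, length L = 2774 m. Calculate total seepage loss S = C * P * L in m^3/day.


S = C * P * L
  = 1.5 * 2.0 * 2774
  = 8322 m^3/day


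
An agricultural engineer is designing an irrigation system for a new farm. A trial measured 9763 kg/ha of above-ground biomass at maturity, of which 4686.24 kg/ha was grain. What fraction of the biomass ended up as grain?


HI = grain_yield / biomass
   = 4686.24 / 9763
   = 0.48


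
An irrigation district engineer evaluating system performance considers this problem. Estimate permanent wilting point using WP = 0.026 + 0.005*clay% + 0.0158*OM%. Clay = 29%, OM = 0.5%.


WP = 0.026 + 0.005*29 + 0.0158*0.5
   = 0.026 + 0.1450 + 0.0079
   = 0.1789


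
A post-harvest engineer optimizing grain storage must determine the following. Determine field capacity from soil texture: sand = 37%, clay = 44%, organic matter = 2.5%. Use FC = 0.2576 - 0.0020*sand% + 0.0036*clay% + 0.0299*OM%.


FC = 0.2576 - 0.0020*37 + 0.0036*44 + 0.0299*2.5
   = 0.2576 - 0.0740 + 0.1584 + 0.0748
   = 0.4168


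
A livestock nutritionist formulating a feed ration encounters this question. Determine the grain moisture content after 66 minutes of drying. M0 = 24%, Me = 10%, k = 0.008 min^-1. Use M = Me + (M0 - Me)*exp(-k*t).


M = Me + (M0 - Me) * e^(-k*t)
  = 10 + (24 - 10) * e^(-0.008*66)
  = 10 + 14 * e^(-0.528)
  = 10 + 14 * 0.58978
  = 10 + 8.2570
  = 18.26%


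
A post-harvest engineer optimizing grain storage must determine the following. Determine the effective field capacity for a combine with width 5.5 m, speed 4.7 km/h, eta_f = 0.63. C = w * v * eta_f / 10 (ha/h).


C = w * v * eta_f / 10
  = 5.5 * 4.7 * 0.63 / 10
  = 16.29 / 10
  = 1.63 ha/h


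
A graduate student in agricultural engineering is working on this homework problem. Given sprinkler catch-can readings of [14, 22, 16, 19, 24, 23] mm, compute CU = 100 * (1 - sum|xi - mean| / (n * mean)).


xbar = 118 / 6 = 19.667
sum|xi - xbar| = 20
CU = 100 * (1 - 20 / (6 * 19.667))
   = 100 * (1 - 0.1695)
   = 83.05%


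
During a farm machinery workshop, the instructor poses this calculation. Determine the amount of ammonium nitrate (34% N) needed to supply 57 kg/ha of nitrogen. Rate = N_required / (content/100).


Rate = N_required / (N_content / 100)
     = 57 / (34 / 100)
     = 57 / 0.34
     = 167.65 kg/ha


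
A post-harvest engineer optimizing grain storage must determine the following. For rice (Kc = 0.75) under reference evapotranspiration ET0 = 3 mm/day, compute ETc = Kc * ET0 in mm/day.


ETc = Kc * ET0
    = 0.75 * 3
    = 2.25 mm/day


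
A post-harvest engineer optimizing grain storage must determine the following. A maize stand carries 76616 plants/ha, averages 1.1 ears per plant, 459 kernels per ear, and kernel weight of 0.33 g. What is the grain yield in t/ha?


Y = density * ears * kernels * kw
  = 76616 * 1.1 * 459 * 0.33 g/ha
  = 12765528.07 g/ha
  = 12765.53 kg/ha = 12.77 t/ha


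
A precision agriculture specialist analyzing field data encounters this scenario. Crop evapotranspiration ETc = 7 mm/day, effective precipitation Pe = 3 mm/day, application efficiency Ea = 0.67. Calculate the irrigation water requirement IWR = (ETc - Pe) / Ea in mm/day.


IWR = (ETc - Pe) / Ea
    = (7 - 3) / 0.67
    = 4 / 0.67
    = 5.97 mm/day


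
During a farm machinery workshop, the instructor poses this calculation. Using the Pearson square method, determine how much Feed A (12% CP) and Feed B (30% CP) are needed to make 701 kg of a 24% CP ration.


parts_A = CP_b - target = 30 - 24 = 6
parts_B = target - CP_a = 24 - 12 = 12
total_parts = 6 + 12 = 18
Feed A = 701 * 6 / 18 = 233.67 kg
Feed B = 701 * 12 / 18 = 467.33 kg

233.67 kg


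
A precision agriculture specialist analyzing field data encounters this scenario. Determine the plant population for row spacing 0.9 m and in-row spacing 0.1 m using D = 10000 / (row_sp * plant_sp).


D = 10000 / (row_sp * plant_sp)
  = 10000 / (0.9 * 0.1)
  = 10000 / 0.0900
  = 111111.11 plants/ha


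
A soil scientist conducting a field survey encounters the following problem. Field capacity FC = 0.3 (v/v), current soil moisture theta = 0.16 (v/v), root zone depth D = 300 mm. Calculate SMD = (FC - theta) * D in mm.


SMD = (FC - theta) * D
    = (0.3 - 0.16) * 300
    = 0.140 * 300
    = 42 mm


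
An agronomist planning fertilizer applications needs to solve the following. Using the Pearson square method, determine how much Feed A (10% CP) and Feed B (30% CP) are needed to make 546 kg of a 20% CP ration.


parts_A = CP_b - target = 30 - 20 = 10
parts_B = target - CP_a = 20 - 10 = 10
total_parts = 10 + 10 = 20
Feed A = 546 * 10 / 20 = 273 kg
Feed B = 546 * 10 / 20 = 273 kg


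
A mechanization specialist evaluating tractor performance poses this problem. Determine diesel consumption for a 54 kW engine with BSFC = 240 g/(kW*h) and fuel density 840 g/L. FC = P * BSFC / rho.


FC = P * BSFC / rho_fuel
   = 54 * 240 / 840
   = 12960 / 840
   = 15.43 L/h


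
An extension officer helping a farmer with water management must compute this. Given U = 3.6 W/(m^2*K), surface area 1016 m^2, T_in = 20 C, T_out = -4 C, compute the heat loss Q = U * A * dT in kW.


dT = 20 - (-4) = 24 K
Q = U * A * dT
  = 3.6 * 1016 * 24
  = 87782.40 W = 87.78 kW


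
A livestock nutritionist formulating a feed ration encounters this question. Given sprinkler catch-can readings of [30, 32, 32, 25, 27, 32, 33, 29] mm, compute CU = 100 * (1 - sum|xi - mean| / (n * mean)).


xbar = 240 / 8 = 30
sum|xi - xbar| = 18
CU = 100 * (1 - 18 / (8 * 30))
   = 100 * (1 - 0.0750)
   = 92.50%


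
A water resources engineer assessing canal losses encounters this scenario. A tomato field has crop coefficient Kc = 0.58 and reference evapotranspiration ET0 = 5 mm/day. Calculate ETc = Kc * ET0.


ETc = Kc * ET0
    = 0.58 * 5
    = 2.90 mm/day


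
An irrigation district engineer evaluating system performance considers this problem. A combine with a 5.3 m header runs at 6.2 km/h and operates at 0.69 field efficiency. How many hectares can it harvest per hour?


C = w * v * eta_f / 10
  = 5.3 * 6.2 * 0.69 / 10
  = 22.67 / 10
  = 2.27 ha/h


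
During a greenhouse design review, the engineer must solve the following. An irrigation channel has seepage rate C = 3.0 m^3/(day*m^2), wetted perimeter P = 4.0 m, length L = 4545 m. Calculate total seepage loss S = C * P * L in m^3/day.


S = C * P * L
  = 3.0 * 4.0 * 4545
  = 54540 m^3/day


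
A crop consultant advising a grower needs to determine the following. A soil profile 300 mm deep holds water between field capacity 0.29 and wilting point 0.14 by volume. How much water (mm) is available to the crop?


AW = (FC - WP) * D
   = (0.29 - 0.14) * 300
   = 0.15 * 300
   = 45 mm


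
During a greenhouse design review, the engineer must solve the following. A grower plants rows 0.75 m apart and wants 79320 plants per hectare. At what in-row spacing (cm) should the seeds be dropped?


spacing = 10000 / (row_sp * density)
        = 10000 / (0.75 * 79320)
        = 10000 / 59490
        = 0.16810 m = 16.81 cm


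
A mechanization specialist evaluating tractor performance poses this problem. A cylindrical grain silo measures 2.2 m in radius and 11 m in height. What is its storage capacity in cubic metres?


V = pi * r^2 * h
  = pi * 2.2^2 * 11
  = pi * 4.84 * 11
  = 167.26 m^3


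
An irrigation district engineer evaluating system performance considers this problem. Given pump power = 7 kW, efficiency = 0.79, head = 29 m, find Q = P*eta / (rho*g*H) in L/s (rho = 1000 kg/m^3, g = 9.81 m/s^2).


Q = (P * 1000 * eta) / (rho * g * H)
  = (7 * 1000 * 0.79) / (1000 * 9.81 * 29)
  = 5530 / 284490
  = 0.01944 m^3/s = 19.44 L/s


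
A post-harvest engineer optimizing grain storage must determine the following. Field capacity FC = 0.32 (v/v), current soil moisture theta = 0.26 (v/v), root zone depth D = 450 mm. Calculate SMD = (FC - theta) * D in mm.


SMD = (FC - theta) * D
    = (0.32 - 0.26) * 450
    = 0.060 * 450
    = 27 mm


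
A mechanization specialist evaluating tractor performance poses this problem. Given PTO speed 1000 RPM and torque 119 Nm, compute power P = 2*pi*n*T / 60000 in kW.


P = 2*pi*n*T / 60000
  = 2*pi * 1000 * 119 / 60000
  = 747699.05 / 60000
  = 12.46 kW


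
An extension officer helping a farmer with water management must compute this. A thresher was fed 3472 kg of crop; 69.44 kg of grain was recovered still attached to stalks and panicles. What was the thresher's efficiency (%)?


eta = (total - unthreshed) / total * 100
    = (3472 - 69.44) / 3472 * 100
    = 3402.56 / 3472 * 100
    = 98%


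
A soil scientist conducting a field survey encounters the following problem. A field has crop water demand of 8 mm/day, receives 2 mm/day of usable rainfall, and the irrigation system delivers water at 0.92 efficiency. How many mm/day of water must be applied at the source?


IWR = (ETc - Pe) / Ea
    = (8 - 2) / 0.92
    = 6 / 0.92
    = 6.52 mm/day


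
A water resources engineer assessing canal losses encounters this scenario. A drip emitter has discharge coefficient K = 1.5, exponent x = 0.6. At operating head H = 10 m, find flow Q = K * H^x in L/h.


Q = K * H^x
  = 1.5 * 10^0.6
  = 1.5 * 3.9811
  = 5.97 L/h


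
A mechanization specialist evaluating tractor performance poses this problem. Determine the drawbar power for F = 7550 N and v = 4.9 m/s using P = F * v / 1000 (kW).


P = F * v / 1000
  = 7550 * 4.9 / 1000
  = 36995 / 1000
  = 37.00 kW


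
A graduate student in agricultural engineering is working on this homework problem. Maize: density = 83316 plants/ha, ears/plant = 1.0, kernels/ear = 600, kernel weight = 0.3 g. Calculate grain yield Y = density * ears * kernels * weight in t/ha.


Y = density * ears * kernels * kw
  = 83316 * 1.0 * 600 * 0.3 g/ha
  = 14996880 g/ha
  = 14996.88 kg/ha = 15.00 t/ha


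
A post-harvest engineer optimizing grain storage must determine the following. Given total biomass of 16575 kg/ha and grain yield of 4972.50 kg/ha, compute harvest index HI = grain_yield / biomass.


HI = grain_yield / biomass
   = 4972.50 / 16575
   = 0.30


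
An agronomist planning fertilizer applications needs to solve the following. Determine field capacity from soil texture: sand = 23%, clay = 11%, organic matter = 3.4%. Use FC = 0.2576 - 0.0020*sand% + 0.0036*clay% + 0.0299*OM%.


FC = 0.2576 - 0.0020*23 + 0.0036*11 + 0.0299*3.4
   = 0.2576 - 0.0460 + 0.0396 + 0.1017
   = 0.3529


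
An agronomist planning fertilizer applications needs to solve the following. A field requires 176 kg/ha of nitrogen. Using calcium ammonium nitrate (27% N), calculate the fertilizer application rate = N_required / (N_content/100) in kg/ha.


Rate = N_required / (N_content / 100)
     = 176 / (27 / 100)
     = 176 / 0.27
     = 651.85 kg/ha


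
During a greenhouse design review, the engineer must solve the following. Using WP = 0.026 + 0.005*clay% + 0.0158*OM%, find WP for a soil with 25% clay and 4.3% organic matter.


WP = 0.026 + 0.005*25 + 0.0158*4.3
   = 0.026 + 0.1250 + 0.0679
   = 0.2189


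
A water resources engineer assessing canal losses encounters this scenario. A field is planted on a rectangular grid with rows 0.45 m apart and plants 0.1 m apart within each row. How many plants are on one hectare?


D = 10000 / (row_sp * plant_sp)
  = 10000 / (0.45 * 0.1)
  = 10000 / 0.0450
  = 222222.22 plants/ha


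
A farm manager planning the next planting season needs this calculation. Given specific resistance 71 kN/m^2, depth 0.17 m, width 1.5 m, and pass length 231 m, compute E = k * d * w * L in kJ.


E = k * d * w * L
  = 71 * 0.17 * 1.5 * 231
  = 4182.26 kJ


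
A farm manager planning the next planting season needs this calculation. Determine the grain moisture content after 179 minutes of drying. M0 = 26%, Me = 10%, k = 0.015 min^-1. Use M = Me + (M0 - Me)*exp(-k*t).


M = Me + (M0 - Me) * e^(-k*t)
  = 10 + (26 - 10) * e^(-0.015*179)
  = 10 + 16 * e^(-2.685)
  = 10 + 16 * 0.06822
  = 10 + 1.0915
  = 11.09%


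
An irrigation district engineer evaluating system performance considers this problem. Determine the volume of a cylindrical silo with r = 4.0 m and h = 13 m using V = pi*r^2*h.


V = pi * r^2 * h
  = pi * 4.0^2 * 13
  = pi * 16 * 13
  = 653.45 m^3


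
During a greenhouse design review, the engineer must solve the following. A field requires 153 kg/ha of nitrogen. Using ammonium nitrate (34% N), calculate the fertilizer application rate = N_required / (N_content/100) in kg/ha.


Rate = N_required / (N_content / 100)
     = 153 / (34 / 100)
     = 153 / 0.34
     = 450 kg/ha


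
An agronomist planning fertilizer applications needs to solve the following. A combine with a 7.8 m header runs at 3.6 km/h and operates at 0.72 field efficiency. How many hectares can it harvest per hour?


C = w * v * eta_f / 10
  = 7.8 * 3.6 * 0.72 / 10
  = 20.22 / 10
  = 2.02 ha/h


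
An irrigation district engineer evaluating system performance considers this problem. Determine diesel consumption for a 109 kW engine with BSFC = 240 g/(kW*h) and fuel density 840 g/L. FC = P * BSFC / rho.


FC = P * BSFC / rho_fuel
   = 109 * 240 / 840
   = 26160 / 840
   = 31.14 L/h


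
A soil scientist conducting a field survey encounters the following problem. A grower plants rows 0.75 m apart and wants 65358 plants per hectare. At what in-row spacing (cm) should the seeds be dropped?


spacing = 10000 / (row_sp * density)
        = 10000 / (0.75 * 65358)
        = 10000 / 49018.50
        = 0.20400 m = 20.40 cm


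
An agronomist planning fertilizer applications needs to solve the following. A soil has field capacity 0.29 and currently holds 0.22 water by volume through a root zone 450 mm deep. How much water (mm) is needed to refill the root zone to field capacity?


SMD = (FC - theta) * D
    = (0.29 - 0.22) * 450
    = 0.070 * 450
    = 31.50 mm


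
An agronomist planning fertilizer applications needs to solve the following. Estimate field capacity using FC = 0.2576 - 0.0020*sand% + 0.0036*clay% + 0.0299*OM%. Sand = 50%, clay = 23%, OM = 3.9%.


FC = 0.2576 - 0.0020*50 + 0.0036*23 + 0.0299*3.9
   = 0.2576 - 0.1000 + 0.0828 + 0.1166
   = 0.3570


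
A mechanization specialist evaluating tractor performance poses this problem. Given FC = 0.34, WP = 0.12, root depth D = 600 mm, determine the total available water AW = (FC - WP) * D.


AW = (FC - WP) * D
   = (0.34 - 0.12) * 600
   = 0.22 * 600
   = 132 mm


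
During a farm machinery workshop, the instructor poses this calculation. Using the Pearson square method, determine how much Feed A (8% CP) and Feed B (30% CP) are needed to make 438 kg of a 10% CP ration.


parts_A = CP_b - target = 30 - 10 = 20
parts_B = target - CP_a = 10 - 8 = 2
total_parts = 20 + 2 = 22
Feed A = 438 * 20 / 22 = 398.18 kg
Feed B = 438 * 2 / 22 = 39.82 kg

398.18 kg


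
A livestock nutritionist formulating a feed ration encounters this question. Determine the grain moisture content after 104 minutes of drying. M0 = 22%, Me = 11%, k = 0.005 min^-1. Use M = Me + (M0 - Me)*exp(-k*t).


M = Me + (M0 - Me) * e^(-k*t)
  = 11 + (22 - 11) * e^(-0.005*104)
  = 11 + 11 * e^(-0.520)
  = 11 + 11 * 0.59452
  = 11 + 6.5397
  = 17.54%


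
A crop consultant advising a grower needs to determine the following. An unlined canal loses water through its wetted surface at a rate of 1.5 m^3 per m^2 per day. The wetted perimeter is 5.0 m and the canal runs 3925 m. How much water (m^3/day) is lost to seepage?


S = C * P * L
  = 1.5 * 5.0 * 3925
  = 29437.50 m^3/day


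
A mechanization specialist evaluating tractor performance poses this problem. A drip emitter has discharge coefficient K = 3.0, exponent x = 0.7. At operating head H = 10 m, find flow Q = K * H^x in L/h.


Q = K * H^x
  = 3.0 * 10^0.7
  = 3.0 * 5.0119
  = 15.04 L/h


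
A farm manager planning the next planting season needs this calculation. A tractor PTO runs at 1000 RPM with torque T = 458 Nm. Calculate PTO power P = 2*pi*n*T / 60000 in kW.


P = 2*pi*n*T / 60000
  = 2*pi * 1000 * 458 / 60000
  = 2877698.87 / 60000
  = 47.96 kW


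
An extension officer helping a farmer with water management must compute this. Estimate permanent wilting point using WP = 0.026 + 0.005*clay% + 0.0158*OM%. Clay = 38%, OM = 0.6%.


WP = 0.026 + 0.005*38 + 0.0158*0.6
   = 0.026 + 0.1900 + 0.0095
   = 0.2255


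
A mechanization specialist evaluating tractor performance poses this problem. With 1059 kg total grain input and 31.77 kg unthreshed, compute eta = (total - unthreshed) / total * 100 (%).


eta = (total - unthreshed) / total * 100
    = (1059 - 31.77) / 1059 * 100
    = 1027.23 / 1059 * 100
    = 97%


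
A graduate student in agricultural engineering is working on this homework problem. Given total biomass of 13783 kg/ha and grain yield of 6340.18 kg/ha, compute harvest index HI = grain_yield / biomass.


HI = grain_yield / biomass
   = 6340.18 / 13783
   = 0.46


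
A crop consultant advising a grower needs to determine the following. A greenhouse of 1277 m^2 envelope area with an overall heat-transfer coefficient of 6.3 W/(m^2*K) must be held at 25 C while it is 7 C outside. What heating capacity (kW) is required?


dT = 25 - (7) = 18 K
Q = U * A * dT
  = 6.3 * 1277 * 18
  = 144811.80 W = 144.81 kW


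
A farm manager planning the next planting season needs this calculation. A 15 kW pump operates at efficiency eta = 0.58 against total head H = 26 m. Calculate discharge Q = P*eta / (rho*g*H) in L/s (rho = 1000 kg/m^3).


Q = (P * 1000 * eta) / (rho * g * H)
  = (15 * 1000 * 0.58) / (1000 * 9.81 * 26)
  = 8700 / 255060
  = 0.03411 m^3/s = 34.11 L/s


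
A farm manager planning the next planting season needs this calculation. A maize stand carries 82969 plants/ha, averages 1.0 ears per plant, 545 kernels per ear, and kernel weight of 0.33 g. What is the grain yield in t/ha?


Y = density * ears * kernels * kw
  = 82969 * 1.0 * 545 * 0.33 g/ha
  = 14921974.65 g/ha
  = 14921.97 kg/ha = 14.92 t/ha


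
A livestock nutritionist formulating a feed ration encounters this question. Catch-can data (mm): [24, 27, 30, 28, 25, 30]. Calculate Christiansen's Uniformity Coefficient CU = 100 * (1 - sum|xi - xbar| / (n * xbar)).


xbar = 164 / 6 = 27.333
sum|xi - xbar| = 12
CU = 100 * (1 - 12 / (6 * 27.333))
   = 100 * (1 - 0.0732)
   = 92.68%


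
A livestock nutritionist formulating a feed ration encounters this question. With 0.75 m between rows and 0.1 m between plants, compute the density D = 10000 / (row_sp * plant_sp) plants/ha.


D = 10000 / (row_sp * plant_sp)
  = 10000 / (0.75 * 0.1)
  = 10000 / 0.0750
  = 133333.33 plants/ha


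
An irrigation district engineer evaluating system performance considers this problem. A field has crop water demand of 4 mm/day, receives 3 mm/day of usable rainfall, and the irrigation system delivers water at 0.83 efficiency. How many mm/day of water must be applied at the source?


IWR = (ETc - Pe) / Ea
    = (4 - 3) / 0.83
    = 1 / 0.83
    = 1.20 mm/day


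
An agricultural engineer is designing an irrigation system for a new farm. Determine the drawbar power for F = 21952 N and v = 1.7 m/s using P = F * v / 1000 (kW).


P = F * v / 1000
  = 21952 * 1.7 / 1000
  = 37318.40 / 1000
  = 37.32 kW


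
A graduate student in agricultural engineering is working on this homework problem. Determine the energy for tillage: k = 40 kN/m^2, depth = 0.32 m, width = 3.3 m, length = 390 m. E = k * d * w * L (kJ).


E = k * d * w * L
  = 40 * 0.32 * 3.3 * 390
  = 16473.60 kJ


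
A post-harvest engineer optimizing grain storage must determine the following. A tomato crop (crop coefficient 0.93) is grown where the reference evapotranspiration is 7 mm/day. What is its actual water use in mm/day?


ETc = Kc * ET0
    = 0.93 * 7
    = 6.51 mm/day


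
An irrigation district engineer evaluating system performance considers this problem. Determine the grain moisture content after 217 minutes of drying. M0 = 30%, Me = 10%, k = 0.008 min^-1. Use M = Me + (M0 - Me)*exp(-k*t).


M = Me + (M0 - Me) * e^(-k*t)
  = 10 + (30 - 10) * e^(-0.008*217)
  = 10 + 20 * e^(-1.736)
  = 10 + 20 * 0.17622
  = 10 + 3.5245
  = 13.52%


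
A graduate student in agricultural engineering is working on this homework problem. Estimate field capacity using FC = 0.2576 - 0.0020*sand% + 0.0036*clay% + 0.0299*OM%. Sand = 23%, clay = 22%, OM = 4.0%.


FC = 0.2576 - 0.0020*23 + 0.0036*22 + 0.0299*4.0
   = 0.2576 - 0.0460 + 0.0792 + 0.1196
   = 0.4104


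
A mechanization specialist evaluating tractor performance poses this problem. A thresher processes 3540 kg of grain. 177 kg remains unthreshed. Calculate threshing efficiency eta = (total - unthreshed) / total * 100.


eta = (total - unthreshed) / total * 100
    = (3540 - 177) / 3540 * 100
    = 3363 / 3540 * 100
    = 95%


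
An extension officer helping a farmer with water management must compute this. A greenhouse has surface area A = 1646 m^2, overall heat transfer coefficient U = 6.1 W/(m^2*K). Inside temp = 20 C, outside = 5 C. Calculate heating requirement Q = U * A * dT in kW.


dT = 20 - (5) = 15 K
Q = U * A * dT
  = 6.1 * 1646 * 15
  = 150609 W = 150.61 kW


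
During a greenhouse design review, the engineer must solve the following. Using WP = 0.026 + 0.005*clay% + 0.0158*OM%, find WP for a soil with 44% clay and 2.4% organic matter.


WP = 0.026 + 0.005*44 + 0.0158*2.4
   = 0.026 + 0.2200 + 0.0379
   = 0.2839


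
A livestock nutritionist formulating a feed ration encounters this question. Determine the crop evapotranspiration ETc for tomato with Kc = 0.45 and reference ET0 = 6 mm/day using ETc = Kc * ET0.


ETc = Kc * ET0
    = 0.45 * 6
    = 2.70 mm/day


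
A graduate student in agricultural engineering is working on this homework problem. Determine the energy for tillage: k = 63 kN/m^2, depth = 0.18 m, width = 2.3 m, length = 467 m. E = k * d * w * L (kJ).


E = k * d * w * L
  = 63 * 0.18 * 2.3 * 467
  = 12180.29 kJ


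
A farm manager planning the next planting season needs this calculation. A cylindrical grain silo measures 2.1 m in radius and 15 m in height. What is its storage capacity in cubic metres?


V = pi * r^2 * h
  = pi * 2.1^2 * 15
  = pi * 4.41 * 15
  = 207.82 m^3


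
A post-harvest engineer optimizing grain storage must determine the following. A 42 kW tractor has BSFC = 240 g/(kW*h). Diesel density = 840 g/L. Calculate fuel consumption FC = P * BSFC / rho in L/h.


FC = P * BSFC / rho_fuel
   = 42 * 240 / 840
   = 10080 / 840
   = 12 L/h


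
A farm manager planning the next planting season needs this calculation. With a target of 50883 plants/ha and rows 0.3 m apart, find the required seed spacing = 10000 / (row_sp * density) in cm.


spacing = 10000 / (row_sp * density)
        = 10000 / (0.3 * 50883)
        = 10000 / 15264.90
        = 0.65510 m = 65.51 cm


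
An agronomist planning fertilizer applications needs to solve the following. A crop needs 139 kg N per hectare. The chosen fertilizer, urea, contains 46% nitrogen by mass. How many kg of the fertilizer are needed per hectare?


Rate = N_required / (N_content / 100)
     = 139 / (46 / 100)
     = 139 / 0.46
     = 302.17 kg/ha


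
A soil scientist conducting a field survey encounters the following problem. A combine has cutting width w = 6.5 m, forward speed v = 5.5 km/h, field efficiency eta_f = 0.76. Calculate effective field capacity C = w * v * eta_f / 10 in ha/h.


C = w * v * eta_f / 10
  = 6.5 * 5.5 * 0.76 / 10
  = 27.17 / 10
  = 2.72 ha/h


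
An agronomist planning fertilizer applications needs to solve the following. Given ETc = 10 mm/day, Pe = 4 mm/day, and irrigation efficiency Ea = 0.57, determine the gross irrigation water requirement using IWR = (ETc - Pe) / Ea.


IWR = (ETc - Pe) / Ea
    = (10 - 4) / 0.57
    = 6 / 0.57
    = 10.53 mm/day


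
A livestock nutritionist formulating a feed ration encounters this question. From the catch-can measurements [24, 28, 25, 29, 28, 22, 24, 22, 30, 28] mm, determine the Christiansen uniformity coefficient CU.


xbar = 260 / 10 = 26
sum|xi - xbar| = 26
CU = 100 * (1 - 26 / (10 * 26))
   = 100 * (1 - 0.1000)
   = 90%


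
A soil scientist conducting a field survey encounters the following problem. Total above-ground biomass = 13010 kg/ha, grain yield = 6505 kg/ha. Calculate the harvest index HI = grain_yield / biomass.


HI = grain_yield / biomass
   = 6505 / 13010
   = 0.50


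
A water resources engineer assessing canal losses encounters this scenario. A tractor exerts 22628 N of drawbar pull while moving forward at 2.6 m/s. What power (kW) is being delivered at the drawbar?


P = F * v / 1000
  = 22628 * 2.6 / 1000
  = 58832.80 / 1000
  = 58.83 kW


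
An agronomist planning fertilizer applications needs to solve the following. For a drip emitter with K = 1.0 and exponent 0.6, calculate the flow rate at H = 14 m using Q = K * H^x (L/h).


Q = K * H^x
  = 1.0 * 14^0.6
  = 1.0 * 4.8717
  = 4.87 L/h


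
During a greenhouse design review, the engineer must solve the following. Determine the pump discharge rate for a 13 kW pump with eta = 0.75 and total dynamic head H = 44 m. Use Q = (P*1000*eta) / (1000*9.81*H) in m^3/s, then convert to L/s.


Q = (P * 1000 * eta) / (rho * g * H)
  = (13 * 1000 * 0.75) / (1000 * 9.81 * 44)
  = 9750 / 431640
  = 0.02259 m^3/s = 22.59 L/s


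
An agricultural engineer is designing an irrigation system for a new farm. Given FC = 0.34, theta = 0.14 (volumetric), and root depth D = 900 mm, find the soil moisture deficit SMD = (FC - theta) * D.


SMD = (FC - theta) * D
    = (0.34 - 0.14) * 900
    = 0.200 * 900
    = 180 mm


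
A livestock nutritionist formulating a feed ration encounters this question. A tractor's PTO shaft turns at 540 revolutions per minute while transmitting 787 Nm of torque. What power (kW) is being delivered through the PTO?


P = 2*pi*n*T / 60000
  = 2*pi * 540 * 787 / 60000
  = 2670228.09 / 60000
  = 44.50 kW


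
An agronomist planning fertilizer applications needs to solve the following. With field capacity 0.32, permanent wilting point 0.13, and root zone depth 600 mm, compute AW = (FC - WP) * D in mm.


AW = (FC - WP) * D
   = (0.32 - 0.13) * 600
   = 0.19 * 600
   = 114 mm


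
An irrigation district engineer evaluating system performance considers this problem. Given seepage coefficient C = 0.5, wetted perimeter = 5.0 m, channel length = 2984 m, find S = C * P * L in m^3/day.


S = C * P * L
  = 0.5 * 5.0 * 2984
  = 7460 m^3/day


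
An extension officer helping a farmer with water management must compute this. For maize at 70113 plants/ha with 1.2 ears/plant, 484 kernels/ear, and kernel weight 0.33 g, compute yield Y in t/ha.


Y = density * ears * kernels * kw
  = 70113 * 1.2 * 484 * 0.33 g/ha
  = 13438138.03 g/ha
  = 13438.14 kg/ha = 13.44 t/ha


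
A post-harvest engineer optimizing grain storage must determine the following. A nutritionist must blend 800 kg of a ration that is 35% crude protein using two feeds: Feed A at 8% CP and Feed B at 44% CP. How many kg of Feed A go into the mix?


parts_A = CP_b - target = 44 - 35 = 9
parts_B = target - CP_a = 35 - 8 = 27
total_parts = 9 + 27 = 36
Feed A = 800 * 9 / 36 = 200 kg
Feed B = 800 * 27 / 36 = 600 kg

200 kg


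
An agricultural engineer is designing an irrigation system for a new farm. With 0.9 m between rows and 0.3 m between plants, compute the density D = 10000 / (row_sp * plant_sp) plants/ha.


D = 10000 / (row_sp * plant_sp)
  = 10000 / (0.9 * 0.3)
  = 10000 / 0.2700
  = 37037.04 plants/ha


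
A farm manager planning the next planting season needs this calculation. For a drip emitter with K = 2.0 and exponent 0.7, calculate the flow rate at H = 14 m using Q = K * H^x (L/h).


Q = K * H^x
  = 2.0 * 14^0.7
  = 2.0 * 6.3429
  = 12.69 L/h


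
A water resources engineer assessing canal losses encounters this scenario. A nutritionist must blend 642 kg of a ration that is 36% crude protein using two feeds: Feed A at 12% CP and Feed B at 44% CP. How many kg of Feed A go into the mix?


parts_A = CP_b - target = 44 - 36 = 8
parts_B = target - CP_a = 36 - 12 = 24
total_parts = 8 + 24 = 32
Feed A = 642 * 8 / 32 = 160.50 kg
Feed B = 642 * 24 / 32 = 481.50 kg

160.50 kg


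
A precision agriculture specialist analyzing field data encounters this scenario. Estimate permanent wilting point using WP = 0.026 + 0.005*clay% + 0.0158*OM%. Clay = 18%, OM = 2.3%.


WP = 0.026 + 0.005*18 + 0.0158*2.3
   = 0.026 + 0.0900 + 0.0363
   = 0.1523


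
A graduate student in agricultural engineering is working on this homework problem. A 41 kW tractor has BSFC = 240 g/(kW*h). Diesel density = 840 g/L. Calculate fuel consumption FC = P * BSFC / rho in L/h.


FC = P * BSFC / rho_fuel
   = 41 * 240 / 840
   = 9840 / 840
   = 11.71 L/h


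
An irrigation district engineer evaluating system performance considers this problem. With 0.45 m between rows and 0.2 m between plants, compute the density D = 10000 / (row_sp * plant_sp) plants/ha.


D = 10000 / (row_sp * plant_sp)
  = 10000 / (0.45 * 0.2)
  = 10000 / 0.0900
  = 111111.11 plants/ha


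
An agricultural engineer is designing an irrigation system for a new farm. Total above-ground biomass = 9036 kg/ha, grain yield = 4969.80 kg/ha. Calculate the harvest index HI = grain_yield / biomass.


HI = grain_yield / biomass
   = 4969.80 / 9036
   = 0.55


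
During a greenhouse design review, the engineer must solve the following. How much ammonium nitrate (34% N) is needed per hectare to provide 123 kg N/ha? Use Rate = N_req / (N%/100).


Rate = N_required / (N_content / 100)
     = 123 / (34 / 100)
     = 123 / 0.34
     = 361.76 kg/ha


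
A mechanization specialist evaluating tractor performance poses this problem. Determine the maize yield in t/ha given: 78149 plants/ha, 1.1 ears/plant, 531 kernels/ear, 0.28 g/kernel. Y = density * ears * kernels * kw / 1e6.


Y = density * ears * kernels * kw
  = 78149 * 1.1 * 531 * 0.28 g/ha
  = 12781112.65 g/ha
  = 12781.11 kg/ha = 12.78 t/ha


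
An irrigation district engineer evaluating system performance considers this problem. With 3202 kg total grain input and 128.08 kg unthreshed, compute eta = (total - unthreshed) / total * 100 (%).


eta = (total - unthreshed) / total * 100
    = (3202 - 128.08) / 3202 * 100
    = 3073.92 / 3202 * 100
    = 96%


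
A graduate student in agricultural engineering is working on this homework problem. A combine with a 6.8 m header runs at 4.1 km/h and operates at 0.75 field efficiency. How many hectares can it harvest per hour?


C = w * v * eta_f / 10
  = 6.8 * 4.1 * 0.75 / 10
  = 20.91 / 10
  = 2.09 ha/h


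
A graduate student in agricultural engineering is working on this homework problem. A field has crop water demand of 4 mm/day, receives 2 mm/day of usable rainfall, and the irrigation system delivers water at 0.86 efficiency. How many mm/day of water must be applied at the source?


IWR = (ETc - Pe) / Ea
    = (4 - 2) / 0.86
    = 2 / 0.86
    = 2.33 mm/day


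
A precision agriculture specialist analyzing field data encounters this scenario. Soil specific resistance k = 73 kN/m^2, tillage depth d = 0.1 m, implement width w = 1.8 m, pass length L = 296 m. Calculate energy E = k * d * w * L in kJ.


E = k * d * w * L
  = 73 * 0.1 * 1.8 * 296
  = 3889.44 kJ


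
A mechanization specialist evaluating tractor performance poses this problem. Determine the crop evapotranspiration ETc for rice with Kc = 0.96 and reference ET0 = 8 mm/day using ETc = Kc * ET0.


ETc = Kc * ET0
    = 0.96 * 8
    = 7.68 mm/day


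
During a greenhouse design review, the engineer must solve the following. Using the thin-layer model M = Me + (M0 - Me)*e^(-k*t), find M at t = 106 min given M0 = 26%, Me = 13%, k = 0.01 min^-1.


M = Me + (M0 - Me) * e^(-k*t)
  = 13 + (26 - 13) * e^(-0.01*106)
  = 13 + 13 * e^(-1.060)
  = 13 + 13 * 0.34646
  = 13 + 4.5039
  = 17.50%


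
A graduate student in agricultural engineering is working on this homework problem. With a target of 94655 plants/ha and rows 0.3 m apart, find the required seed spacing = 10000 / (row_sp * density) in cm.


spacing = 10000 / (row_sp * density)
        = 10000 / (0.3 * 94655)
        = 10000 / 28396.50
        = 0.35216 m = 35.22 cm


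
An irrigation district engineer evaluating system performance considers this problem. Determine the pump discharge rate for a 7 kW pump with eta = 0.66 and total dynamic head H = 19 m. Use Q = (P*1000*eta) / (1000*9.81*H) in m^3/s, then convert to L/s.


Q = (P * 1000 * eta) / (rho * g * H)
  = (7 * 1000 * 0.66) / (1000 * 9.81 * 19)
  = 4620 / 186390
  = 0.02479 m^3/s = 24.79 L/s


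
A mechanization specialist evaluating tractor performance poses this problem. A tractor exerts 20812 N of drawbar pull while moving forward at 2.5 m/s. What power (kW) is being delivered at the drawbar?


P = F * v / 1000
  = 20812 * 2.5 / 1000
  = 52030 / 1000
  = 52.03 kW


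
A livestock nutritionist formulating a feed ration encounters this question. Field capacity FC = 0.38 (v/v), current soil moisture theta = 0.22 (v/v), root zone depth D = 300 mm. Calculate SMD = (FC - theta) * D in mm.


SMD = (FC - theta) * D
    = (0.38 - 0.22) * 300
    = 0.160 * 300
    = 48 mm


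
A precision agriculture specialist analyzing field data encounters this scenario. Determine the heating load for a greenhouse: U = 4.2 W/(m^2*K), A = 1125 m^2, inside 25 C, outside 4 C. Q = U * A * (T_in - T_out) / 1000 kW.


dT = 25 - (4) = 21 K
Q = U * A * dT
  = 4.2 * 1125 * 21
  = 99225 W = 99.23 kW


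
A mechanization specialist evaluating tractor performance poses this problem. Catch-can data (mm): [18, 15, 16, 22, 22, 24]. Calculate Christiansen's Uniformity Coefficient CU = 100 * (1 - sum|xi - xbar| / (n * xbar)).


xbar = 117 / 6 = 19.500
sum|xi - xbar| = 19
CU = 100 * (1 - 19 / (6 * 19.500))
   = 100 * (1 - 0.1624)
   = 83.76%


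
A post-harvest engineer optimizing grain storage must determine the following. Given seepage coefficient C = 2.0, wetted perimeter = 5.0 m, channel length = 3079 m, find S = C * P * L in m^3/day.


S = C * P * L
  = 2.0 * 5.0 * 3079
  = 30790 m^3/day


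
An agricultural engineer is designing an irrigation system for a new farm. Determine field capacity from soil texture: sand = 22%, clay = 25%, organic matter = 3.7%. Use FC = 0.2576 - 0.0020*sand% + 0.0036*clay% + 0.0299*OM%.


FC = 0.2576 - 0.0020*22 + 0.0036*25 + 0.0299*3.7
   = 0.2576 - 0.0440 + 0.0900 + 0.1106
   = 0.4142


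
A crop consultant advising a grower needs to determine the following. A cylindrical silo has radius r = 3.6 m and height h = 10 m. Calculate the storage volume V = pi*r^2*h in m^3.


V = pi * r^2 * h
  = pi * 3.6^2 * 10
  = pi * 12.96 * 10
  = 407.15 m^3


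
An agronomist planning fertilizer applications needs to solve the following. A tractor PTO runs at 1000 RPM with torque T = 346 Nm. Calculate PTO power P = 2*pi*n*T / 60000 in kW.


P = 2*pi*n*T / 60000
  = 2*pi * 1000 * 346 / 60000
  = 2173982.12 / 60000
  = 36.23 kW


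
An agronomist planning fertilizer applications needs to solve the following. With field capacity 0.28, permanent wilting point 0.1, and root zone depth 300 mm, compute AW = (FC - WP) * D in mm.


AW = (FC - WP) * D
   = (0.28 - 0.1) * 300
   = 0.18 * 300
   = 54 mm


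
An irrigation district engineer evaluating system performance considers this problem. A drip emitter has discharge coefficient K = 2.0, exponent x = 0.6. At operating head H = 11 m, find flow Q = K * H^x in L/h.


Q = K * H^x
  = 2.0 * 11^0.6
  = 2.0 * 4.2154
  = 8.43 L/h


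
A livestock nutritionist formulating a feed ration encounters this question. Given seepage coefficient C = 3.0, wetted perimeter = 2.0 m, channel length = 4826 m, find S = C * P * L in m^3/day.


S = C * P * L
  = 3.0 * 2.0 * 4826
  = 28956 m^3/day


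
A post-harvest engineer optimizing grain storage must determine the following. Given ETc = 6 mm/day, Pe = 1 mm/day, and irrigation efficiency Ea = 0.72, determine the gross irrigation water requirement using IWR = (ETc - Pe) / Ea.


IWR = (ETc - Pe) / Ea
    = (6 - 1) / 0.72
    = 5 / 0.72
    = 6.94 mm/day


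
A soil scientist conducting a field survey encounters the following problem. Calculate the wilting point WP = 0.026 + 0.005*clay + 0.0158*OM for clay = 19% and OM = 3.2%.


WP = 0.026 + 0.005*19 + 0.0158*3.2
   = 0.026 + 0.0950 + 0.0506
   = 0.1716


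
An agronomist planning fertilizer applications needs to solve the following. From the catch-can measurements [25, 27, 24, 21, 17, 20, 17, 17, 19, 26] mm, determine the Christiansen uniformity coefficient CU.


xbar = 213 / 10 = 21.300
sum|xi - xbar| = 33.600
CU = 100 * (1 - 33.600 / (10 * 21.300))
   = 100 * (1 - 0.1577)
   = 84.23%


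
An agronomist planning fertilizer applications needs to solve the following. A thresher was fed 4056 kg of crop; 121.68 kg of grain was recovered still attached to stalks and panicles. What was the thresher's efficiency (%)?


eta = (total - unthreshed) / total * 100
    = (4056 - 121.68) / 4056 * 100
    = 3934.32 / 4056 * 100
    = 97%


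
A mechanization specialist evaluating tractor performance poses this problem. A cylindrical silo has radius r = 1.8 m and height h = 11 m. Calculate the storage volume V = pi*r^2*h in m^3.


V = pi * r^2 * h
  = pi * 1.8^2 * 11
  = pi * 3.24 * 11
  = 111.97 m^3


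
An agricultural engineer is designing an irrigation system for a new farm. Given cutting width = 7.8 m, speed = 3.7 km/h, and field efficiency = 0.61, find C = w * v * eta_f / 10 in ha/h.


C = w * v * eta_f / 10
  = 7.8 * 3.7 * 0.61 / 10
  = 17.60 / 10
  = 1.76 ha/h


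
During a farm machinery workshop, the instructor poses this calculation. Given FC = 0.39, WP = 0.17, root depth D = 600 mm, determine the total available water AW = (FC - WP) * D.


AW = (FC - WP) * D
   = (0.39 - 0.17) * 600
   = 0.22 * 600
   = 132 mm


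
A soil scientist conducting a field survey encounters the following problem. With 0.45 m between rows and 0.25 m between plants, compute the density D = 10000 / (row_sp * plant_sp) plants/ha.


D = 10000 / (row_sp * plant_sp)
  = 10000 / (0.45 * 0.25)
  = 10000 / 0.1125
  = 88888.89 plants/ha


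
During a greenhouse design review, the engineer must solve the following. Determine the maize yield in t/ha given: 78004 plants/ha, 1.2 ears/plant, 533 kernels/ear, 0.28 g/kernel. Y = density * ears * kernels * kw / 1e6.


Y = density * ears * kernels * kw
  = 78004 * 1.2 * 533 * 0.28 g/ha
  = 13969580.35 g/ha
  = 13969.58 kg/ha = 13.97 t/ha


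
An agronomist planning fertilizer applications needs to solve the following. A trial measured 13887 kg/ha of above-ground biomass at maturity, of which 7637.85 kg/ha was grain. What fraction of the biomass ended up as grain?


HI = grain_yield / biomass
   = 7637.85 / 13887
   = 0.55


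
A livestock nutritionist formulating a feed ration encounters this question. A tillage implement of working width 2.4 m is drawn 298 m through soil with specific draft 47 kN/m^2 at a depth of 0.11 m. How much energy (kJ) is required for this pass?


E = k * d * w * L
  = 47 * 0.11 * 2.4 * 298
  = 3697.58 kJ


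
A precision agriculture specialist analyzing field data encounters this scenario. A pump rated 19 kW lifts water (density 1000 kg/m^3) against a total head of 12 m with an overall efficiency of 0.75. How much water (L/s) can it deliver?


Q = (P * 1000 * eta) / (rho * g * H)
  = (19 * 1000 * 0.75) / (1000 * 9.81 * 12)
  = 14250 / 117720
  = 0.12105 m^3/s = 121.05 L/s
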